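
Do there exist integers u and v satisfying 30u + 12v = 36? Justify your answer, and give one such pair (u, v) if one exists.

gcd(30, 12) = 6, and 6 divides 36, so integer solutions exist.
Dividing through by 6 reduces the equation to 5u + 2v = 6.
Run the Euclidean algorithm on 5 and 2: 5 = 2·2 + 1, 2 = 2·1 + 0.
Unwinding: 1 = 5 − 2·2, i.e. 5·1 + 2·(-2) = 1.
Times 6: 5·6 + 2·(-12) = 6, so (6, -12) solves it.
Shifting by a multiple of (2, −5) keeps it a solution: u = 6 − 3·2 = 0, v = -12 + 3·5 = 3.
Indeed 30·0 + 12·3 = 0 + 36 = 36.

u = 0, v = 3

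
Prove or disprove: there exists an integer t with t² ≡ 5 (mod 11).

t = 7 works: 7² = 49, and 49 − 5 = 44 = 4·11.

t = 7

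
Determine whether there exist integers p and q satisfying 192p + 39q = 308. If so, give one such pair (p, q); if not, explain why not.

gcd(192, 39) = 3, so every integer of the form 192p + 39q is a multiple of 3.
But 308 is not a multiple of 3 (it leaves remainder 2).
Hence no integers p, q satisfy the equation.

No, no such integers exist.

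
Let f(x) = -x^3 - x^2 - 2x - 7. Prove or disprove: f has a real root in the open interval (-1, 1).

f(-1) = -5 and f(1) = -11, both negative.
The derivative f'(x) = -3x^2 - 2x - 2 is a quadratic with discriminant (-2)² − 4·(-3)·(-2) = -20 < 0; it never vanishes, so it is always negative (sign of the leading coefficient).
Hence f is strictly decreasing on ℝ, and in particular on [-1, 1]. A strictly monotone function with same-sign endpoint values stays negative on the whole interval, so f has no zero in (-1, 1).

f has no root in that interval.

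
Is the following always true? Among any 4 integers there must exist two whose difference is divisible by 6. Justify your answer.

Try 4 consecutive integers, 13, 14, 15, 16. Their remainders mod 6 are 1, 2, 3, 4 — pairwise different, as any 4 ≤ 6 consecutive integers have distinct residues.
The differences between them range over 1, …, 3, none of which is divisible by 6.

No, the set {13, 14, 15, 16} is a counterexample.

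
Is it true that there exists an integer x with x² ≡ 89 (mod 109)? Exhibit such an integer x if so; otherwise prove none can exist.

x = 31 works: 31² = 961, and 961 − 89 = 872 = 8·109.

x = 31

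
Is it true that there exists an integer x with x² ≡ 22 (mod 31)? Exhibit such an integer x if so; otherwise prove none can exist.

31 is prime, so by Euler's criterion 22 is a square mod 31 iff 22^((31−1)/2) = 22^15 ≡ 1 (mod 31).
Squaring successively (mod 31): 22^2 = 484 ≡ 19; 22^4 ≡ 19² = 361 ≡ 20; 22^8 ≡ 20² = 400 ≡ 28.
Since 15 = 8 + 4 + 2 + 1, 22^15 ≡ 28 · 20 · 19 · 22; multiplying out mod 31: 28·20 = 560 ≡ 2, then 2·19 = 38 ≡ 7, then 7·22 = 154 ≡ 30. Thus 22^15 ≡ 30 ≡ −1 (mod 31).
By Euler's criterion 22 is a quadratic non-residue mod 31: no x satisfies x² ≡ 22 (mod 31).

No such integer exists.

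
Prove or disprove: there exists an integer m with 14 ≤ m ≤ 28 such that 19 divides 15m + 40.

For m = 14, 15, …, 28 the values of 15m + 40 modulo 19 are 3, 18, 14, 10, 6, 2, 17, 13, 9, 5, 1, 16, 12, 8, 4 respectively.
The residue 0 does not occur, so no m in [14, 28] makes 15m + 40 a multiple of 19.

No, no such integer m in that range exists.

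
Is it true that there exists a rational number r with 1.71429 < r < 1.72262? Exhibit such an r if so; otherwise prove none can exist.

r = 31/18

Scale by 18: the interval becomes (30.85722, 31.00716), which contains the integer 31.
Hence 31/18 is a rational number with 1.71429 < 31/18 < 1.72262.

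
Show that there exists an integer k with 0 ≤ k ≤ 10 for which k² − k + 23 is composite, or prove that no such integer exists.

k = 9

At k = 9: 9² − 9 + 23 = 95 = 5·19, which is composite.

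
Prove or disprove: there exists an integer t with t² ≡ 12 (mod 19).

Since (19 − t)² ≡ t² (mod 19), it suffices to square t = 0, 1, …, 9: the residues are 0, 1, 4, 9, 16, 6, 17, 11, 7, 5.
So the quadratic residues mod 19 are {0, 1, 4, 5, 6, 7, 9, 11, 16, 17}, and 12 is not among them.
Hence no integer t has t² ≡ 12 (mod 19).

There is no such integer.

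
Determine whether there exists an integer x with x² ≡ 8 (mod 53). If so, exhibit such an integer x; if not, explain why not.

53 is prime, so by Euler's criterion 8 is a square mod 53 iff 8^((53−1)/2) = 8^26 ≡ 1 (mod 53).
Repeated squaring mod 53: 8^2 = 64 ≡ 11; 8^4 ≡ 11² = 121 ≡ 15; 8^8 ≡ 15² = 225 ≡ 13; 8^16 ≡ 13² = 169 ≡ 10.
Since 26 = 16 + 8 + 2, 8^26 ≡ 10 · 13 · 11; multiplying out mod 53: 10·13 = 130 ≡ 24, then 24·11 = 264 ≡ 52. Thus 8^26 ≡ 52 ≡ −1 (mod 53).
By Euler's criterion 8 is a quadratic non-residue mod 53: no x satisfies x² ≡ 8 (mod 53).

There is no such integer.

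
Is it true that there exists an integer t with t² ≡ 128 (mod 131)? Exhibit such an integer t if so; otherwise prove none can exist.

No, no such integer exists.

131 is prime, so by Euler's criterion 128 is a square mod 131 iff 128^((131−1)/2) = 128^65 ≡ 1 (mod 131).
Repeated squaring mod 131: 128^2 = 16384 ≡ 9; 128^4 ≡ 9² = 81 ≡ 81; 128^8 ≡ 81² = 6561 ≡ 11; 128^16 ≡ 11² = 121 ≡ 121; 128^32 ≡ 121² = 14641 ≡ 100; 128^64 ≡ 100² = 10000 ≡ 44.
Since 65 = 64 + 1, 128^65 ≡ 44 · 128; multiplying out mod 131: 44·128 = 5632 ≡ 130. Thus 128^65 ≡ 130 ≡ −1 (mod 131).
By Euler's criterion 128 is a quadratic non-residue mod 131: no t satisfies t² ≡ 128 (mod 131).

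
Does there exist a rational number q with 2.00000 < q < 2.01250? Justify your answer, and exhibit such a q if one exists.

q = 163/81

Scale by 81: the interval becomes (162.00000, 163.01250), which contains the integer 163.
Hence 163/81 is a rational number with 2.00000 < 163/81 < 2.01250.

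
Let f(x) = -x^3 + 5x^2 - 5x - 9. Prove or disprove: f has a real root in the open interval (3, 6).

f(3) = -6 and f(6) = -75, both negative, so a sign-change argument is unavailable; we show f keeps this sign on the whole interval.
Shift to the endpoint 3: with x = 3 + u (0 < u < 3), one computes f(3 + u) = -u^3 - 4u^2 - 2u - 6.
All 4 nonzero coefficients of this polynomial in u are negative; hence for u > 0 the value is a sum of negative terms (the constant -6 among them).
Therefore f(x) < 0 throughout (3, 6), and f has no zero there.

No such root exists.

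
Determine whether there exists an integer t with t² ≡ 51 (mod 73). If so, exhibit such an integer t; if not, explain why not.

73 is prime, so by Euler's criterion 51 is a square mod 73 iff 51^((73−1)/2) = 51^36 ≡ 1 (mod 73).
Squaring successively (mod 73): 51^2 = 2601 ≡ 46; 51^4 ≡ 46² = 2116 ≡ 72; 51^8 ≡ 72² = 5184 ≡ 1; 51^16 ≡ 1² = 1 ≡ 1; 51^32 ≡ 1² = 1 ≡ 1.
Since 36 = 32 + 4, 51^36 ≡ 1 · 72; multiplying out mod 73: 1·72 = 72 ≡ 72. Thus 51^36 ≡ 72 ≡ −1 (mod 73).
The value −1 means 51 is a non-residue modulo 73, so t² ≡ 51 (mod 73) is impossible.

There is no such integer.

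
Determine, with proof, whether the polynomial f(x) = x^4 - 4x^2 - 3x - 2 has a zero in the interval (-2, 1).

Such a root exists.

f(-2) = 4 and f(1) = -8, which have opposite signs.
As a polynomial, f is continuous on every closed interval.
By the Intermediate Value Theorem f must vanish at some point of (-2, 1).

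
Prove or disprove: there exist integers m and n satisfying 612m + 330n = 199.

No such integers exist.

Any value of 612m + 330n is a multiple of gcd(612, 330) = 6.
But 199 is not a multiple of 6 (it leaves remainder 1).
Hence no integers m, n satisfy the equation.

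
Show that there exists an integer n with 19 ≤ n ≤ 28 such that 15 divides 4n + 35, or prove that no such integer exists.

n = 25

Scanning upward from n = 19 gives 111, 115, 119, 123, 127, 131, none divisible by 15. At n = 25 we get 4·25 + 35 = 135, and 135 = 15·9.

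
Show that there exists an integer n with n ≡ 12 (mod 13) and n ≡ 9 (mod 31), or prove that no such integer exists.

gcd(13, 31) = 1, so the Chinese Remainder Theorem guarantees exactly one residue class mod 403 satisfying both.
Any solution of the first congruence is n = 12 + 13t; substituting into the second, 13t ≡ 9 − 12 ≡ 28 (mod 31).
To invert 13 modulo 31: 31 = 2·13 + 5, 13 = 2·5 + 3, 5 = 1·3 + 2, 3 = 1·2 + 1, 2 = 2·1 + 0, and unwinding, 1 = 3 − 1·2 = 3 − (5 − 1·3) = −5 + 2·3 = −5 + 2·(13 − 2·5) = 2·13 − 5·5 = 2·13 − 5·(31 − 2·13) = −5·31 + 12·13. Thus 13⁻¹ ≡ 12 (mod 31).
Multiplying by 12: t ≡ 12·28 = 336 ≡ 26 (mod 31).
Taking t = 26 gives n = 12 + 13·26 = 350.
Check: 350 mod 13 = 12, 350 mod 31 = 9. ✓

n = 350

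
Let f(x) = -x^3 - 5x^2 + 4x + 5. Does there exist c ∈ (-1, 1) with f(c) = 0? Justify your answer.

Yes, f has a root in the interval.

f(-1) = -3 and f(1) = 3, which have opposite signs.
Since f is a polynomial it is continuous on [-1, 1].
By the Intermediate Value Theorem, f takes the value 0 somewhere in the open interval.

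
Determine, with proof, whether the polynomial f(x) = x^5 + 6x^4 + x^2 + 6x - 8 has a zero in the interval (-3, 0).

Yes, f has a root in the interval.

f(-3) = 226 and f(0) = -8, which have opposite signs.
f is continuous everywhere (it is a polynomial), in particular on [-3, 0].
By the Intermediate Value Theorem f must vanish at some point of (-3, 0).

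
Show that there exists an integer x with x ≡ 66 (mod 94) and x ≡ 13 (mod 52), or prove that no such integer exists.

gcd(94, 52) = 2. If x ≡ 66 (mod 94) and x ≡ 13 (mod 52), then x ≡ 66 (mod 2) and x ≡ 13 (mod 2).
However 66 ≡ 0 and 13 ≡ 1 (mod 2), and 0 ≠ 1.
Therefore no such x exists.

There is no such integer.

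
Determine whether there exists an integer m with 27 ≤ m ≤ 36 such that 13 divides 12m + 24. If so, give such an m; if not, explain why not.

No such integer m in that range exists.

At m = 27, 12·27 + 24 = 348 ≡ 10 (mod 13), and each step in m adds 12, giving residues 10, 9, 8, 7, 6, 5, 4, 3, 2, 1 for m = 27, 28, …, 36.
None is 0, so 13 never divides 12m + 24 on this range.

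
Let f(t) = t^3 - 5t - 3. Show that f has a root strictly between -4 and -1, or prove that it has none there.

Such a root exists.

f(-4) = -47 and f(-1) = 1, which have opposite signs.
Since f is a polynomial it is continuous on [-4, -1].
By the Intermediate Value Theorem f must vanish at some point of (-4, -1).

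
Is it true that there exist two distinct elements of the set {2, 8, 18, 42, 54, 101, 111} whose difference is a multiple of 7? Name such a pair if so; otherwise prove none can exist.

No, no such pair exists.

Reduce each element modulo 7: 2↦2, 8↦1, 18↦4, 42↦0, 54↦5, 101↦3, 111↦6.
No residue repeats among the 7 elements, so no pair has difference ≡ 0 (mod 7).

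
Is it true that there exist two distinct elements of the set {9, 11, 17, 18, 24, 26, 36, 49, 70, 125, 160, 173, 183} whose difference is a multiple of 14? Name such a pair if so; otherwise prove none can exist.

No, no such pair exists.

Residues mod 14: 9↦9, 11↦11, 17↦3, 18↦4, 24↦10, 26↦12, 36↦8, 49↦7, 70↦0, 125↦13, 160↦6, 173↦5, 183↦1.
No residue repeats among the 13 elements, so no pair has difference ≡ 0 (mod 14).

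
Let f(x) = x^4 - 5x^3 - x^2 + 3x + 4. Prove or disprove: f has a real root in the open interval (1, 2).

Such a root exists.

f(1) = 2 and f(2) = -18, which have opposite signs.
f is continuous everywhere (it is a polynomial), in particular on [1, 2].
By the Intermediate Value Theorem f must vanish at some point of (1, 2).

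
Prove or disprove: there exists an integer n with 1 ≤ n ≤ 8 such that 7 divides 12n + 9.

n = 1 works, since 12·1 + 9 = 21 = 3·7.

n = 1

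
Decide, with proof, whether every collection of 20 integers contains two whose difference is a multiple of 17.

True.

There are exactly 17 possible remainders on division by 17.
With 20 integers and only 17 classes, the pigeonhole principle forces two of them, say a and b, into the same class.
Then a ≡ b (mod 17), i.e. 17 ∣ (a − b).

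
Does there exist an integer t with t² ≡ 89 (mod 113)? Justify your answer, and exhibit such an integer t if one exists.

113 is prime, so by Euler's criterion 89 is a square mod 113 iff 89^((113−1)/2) = 89^56 ≡ 1 (mod 113).
Squaring successively (mod 113): 89^2 = 7921 ≡ 11; 89^4 ≡ 11² = 121 ≡ 8; 89^8 ≡ 8² = 64 ≡ 64; 89^16 ≡ 64² = 4096 ≡ 28; 89^32 ≡ 28² = 784 ≡ 106.
Since 56 = 32 + 16 + 8, 89^56 ≡ 106 · 28 · 64; multiplying out mod 113: 106·28 = 2968 ≡ 30, then 30·64 = 1920 ≡ 112. Thus 89^56 ≡ 112 ≡ −1 (mod 113).
The value −1 means 89 is a non-residue modulo 113, so t² ≡ 89 (mod 113) is impossible.

No, no such integer exists.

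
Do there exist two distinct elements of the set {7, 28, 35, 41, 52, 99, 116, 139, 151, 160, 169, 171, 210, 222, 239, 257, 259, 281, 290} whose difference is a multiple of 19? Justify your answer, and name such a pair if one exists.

Residues mod 19: 7↦7, 28↦9, 35↦16, 41↦3, 52↦14, 99↦4, 116↦2, 139↦6, 151↦18, 160↦8, 169↦17, 171↦0, 210↦1, 222↦13, 239↦11, 257↦10, 259↦12, 281↦15, 290↦5.
All 19 residues are distinct, so no two elements differ by a multiple of 19.

No, no such pair exists.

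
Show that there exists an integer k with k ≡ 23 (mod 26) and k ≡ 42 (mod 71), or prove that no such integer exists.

The moduli 26 and 71 are coprime, so by the Chinese Remainder Theorem a unique solution modulo 1846 exists.
Write k = 23 + 26t and require 23 + 26t ≡ 42 (mod 71), i.e. 26t ≡ 19 (mod 71).
Since 26·41 = 1066 = 15·71 + 1, the inverse of 26 mod 71 is 41.
Therefore t ≡ 41·19 = 779 ≡ 69 (mod 71).
Taking t = 69 gives k = 23 + 26·69 = 1817.
Check: 1817 mod 26 = 23, 1817 mod 71 = 42. ✓

k = 1817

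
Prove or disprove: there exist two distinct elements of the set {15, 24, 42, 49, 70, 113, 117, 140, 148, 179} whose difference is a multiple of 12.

Residues mod 12: 15↦3, 24↦0, 42↦6, 49↦1, 70↦10, 113↦5, 117↦9, 140↦8, 148↦4, 179↦11.
No residue repeats among the 10 elements, so no pair has difference ≡ 0 (mod 12).

There is no such pair.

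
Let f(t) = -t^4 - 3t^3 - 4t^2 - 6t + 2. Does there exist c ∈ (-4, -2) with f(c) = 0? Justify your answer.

f(-4) = -102 and f(-2) = 6, which have opposite signs.
f is continuous everywhere (it is a polynomial), in particular on [-4, -2].
By the Intermediate Value Theorem, f takes the value 0 somewhere in the open interval.

Such a root exists.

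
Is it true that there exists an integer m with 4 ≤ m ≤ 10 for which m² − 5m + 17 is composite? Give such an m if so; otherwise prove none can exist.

The values for m = 4, 5, …, 10 are 13, 17, 23, 31, 41, 53, 67, and each of these is prime.
So no value in the range makes the expression composite.

No such integer m in that range exists.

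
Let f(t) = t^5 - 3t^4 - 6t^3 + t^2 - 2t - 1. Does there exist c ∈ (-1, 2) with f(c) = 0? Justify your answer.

f(-1) = 4 and f(2) = -65, which have opposite signs.
f is continuous everywhere (it is a polynomial), in particular on [-1, 2].
The Intermediate Value Theorem then guarantees some c ∈ (-1, 2) with f(c) = 0.

Such a root exists.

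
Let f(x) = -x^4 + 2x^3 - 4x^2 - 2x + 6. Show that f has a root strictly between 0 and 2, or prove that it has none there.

Such a root exists.

f(0) = 6 and f(2) = -14, which have opposite signs.
As a polynomial, f is continuous on every closed interval.
By the Intermediate Value Theorem, f takes the value 0 somewhere in the open interval.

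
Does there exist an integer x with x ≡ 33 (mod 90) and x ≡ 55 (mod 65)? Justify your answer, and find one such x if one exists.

No such integer exists.

Reduce both congruences modulo 5, which divides 90 and 65: they say x ≡ 33 (mod 5) and x ≡ 55 (mod 5).
These are incompatible: 33 − 55 = -22 is not divisible by 5.
So no integer satisfies both congruences.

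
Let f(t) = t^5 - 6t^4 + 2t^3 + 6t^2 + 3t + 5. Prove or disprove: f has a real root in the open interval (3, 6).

Yes, f has a root in the interval.

f(3) = -121 and f(6) = 671, which have opposite signs.
As a polynomial, f is continuous on every closed interval.
By the Intermediate Value Theorem f must vanish at some point of (3, 6).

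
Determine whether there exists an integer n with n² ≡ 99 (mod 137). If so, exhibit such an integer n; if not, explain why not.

Take n = 109. Then 109² = 11881 = 86·137 + 99, so 109² ≡ 99 (mod 137).

n = 109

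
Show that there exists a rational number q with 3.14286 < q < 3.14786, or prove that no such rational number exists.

Scale by 34: the interval becomes (106.85724, 107.02724), which contains the integer 107.
Dividing back, 3.14286 < 107/34 < 3.14786, and 107/34 is rational.

q = 107/34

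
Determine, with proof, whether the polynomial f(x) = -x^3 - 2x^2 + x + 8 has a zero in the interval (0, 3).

Such a root exists.

f(0) = 8 and f(3) = -34, which have opposite signs.
Since f is a polynomial it is continuous on [0, 3].
By the Intermediate Value Theorem, f takes the value 0 somewhere in the open interval.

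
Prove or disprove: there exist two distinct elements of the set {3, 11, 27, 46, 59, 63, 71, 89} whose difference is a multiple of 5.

Yes: 3 and 63.

Both 3 and 63 leave remainder 3 on division by 5; their difference 60 = 12·5 is a multiple of 5.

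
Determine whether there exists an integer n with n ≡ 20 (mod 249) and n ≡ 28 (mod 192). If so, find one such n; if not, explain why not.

No such integer exists.

gcd(249, 192) = 3. If n ≡ 20 (mod 249) and n ≡ 28 (mod 192), then n ≡ 20 (mod 3) and n ≡ 28 (mod 3).
These are incompatible: 20 − 28 = -8 is not divisible by 3.
Therefore no such n exists.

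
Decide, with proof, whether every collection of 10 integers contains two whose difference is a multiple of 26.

Consider the 10 integers 103, 104, …, 112. They lie in distinct residue classes modulo 26, since 10 ≤ 26.
No two share a residue, so no pair has difference divisible by 26; the claim fails for this set.

No; for instance {103, 104, 105, 106, 107, 108, 109, 110, 111, 112} is a counterexample.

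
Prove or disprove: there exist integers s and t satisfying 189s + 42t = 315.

s = 1, t = 3

gcd(189, 42) = 21, and 21 divides 315, so integer solutions exist.
Dividing through by 21 reduces the equation to 9s + 2t = 15.
Dividing repeatedly: 9 = 4·2 + 1, 2 = 2·1 + 0.
Unwinding: 1 = 9 − 4·2, i.e. 9·1 + 2·(-4) = 1.
Scaling by 15 gives the particular solution (s, t) = (15, -60).
The general solution is s = 15 + 2k, t = -60 − 9k; taking k = -7 gives the smaller pair s = 1, t = 3.
Indeed 189·1 + 42·3 = 189 + 126 = 315.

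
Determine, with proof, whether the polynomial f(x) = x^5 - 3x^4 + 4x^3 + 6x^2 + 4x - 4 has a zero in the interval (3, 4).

No such root exists.

f(3) = 170 and f(4) = 620, both positive, so a sign-change argument is unavailable; we show f keeps this sign on the whole interval.
Substitute x = 3 + u, where 0 < u < 1 on the interval. Expanding, f(3 + u) = u^5 + 12u^4 + 58u^3 + 150u^2 + 229u + 170.
The nonzero coefficients here are all positive, so for u > 0 every term is positive (or zero), and the constant term 170 is strictly positive.
Therefore f(x) > 0 throughout (3, 4), and f has no zero there.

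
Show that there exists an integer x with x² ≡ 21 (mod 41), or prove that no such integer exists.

x = 12 works: 12² = 144, and 144 − 21 = 123 = 3·41.

x = 12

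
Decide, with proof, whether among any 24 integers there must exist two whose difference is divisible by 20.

Yes, this is always true.

There are exactly 20 possible remainders on division by 20.
Placing 24 integers into 20 classes, some class receives at least two — say a and b.
Equal remainders mean a − b ≡ 0 (mod 20), so 20 divides their difference.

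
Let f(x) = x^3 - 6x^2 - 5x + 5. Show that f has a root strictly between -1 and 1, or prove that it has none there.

Yes, f has a root in the interval.

f(-1) = 3 and f(1) = -5, which have opposite signs.
f is continuous everywhere (it is a polynomial), in particular on [-1, 1].
By the Intermediate Value Theorem, f takes the value 0 somewhere in the open interval.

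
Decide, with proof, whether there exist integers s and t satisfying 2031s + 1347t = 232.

Both 2031 and 1347 are divisible by gcd(2031, 1347) = 3, hence so is any combination 2031s + 1347t.
However 232 leaves remainder 1 on division by 3.
Hence no integers s, t satisfy the equation.

No such integers exist.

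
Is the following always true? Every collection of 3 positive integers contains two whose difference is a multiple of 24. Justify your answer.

No; for instance {74, 75, 76} is a counterexample.

Try 3 consecutive integers, 74, 75, 76. Their remainders mod 24 are 2, 3, 4 — pairwise different, as any 3 ≤ 24 consecutive integers have distinct residues.
The differences between them range over 1, …, 2, none of which is divisible by 24.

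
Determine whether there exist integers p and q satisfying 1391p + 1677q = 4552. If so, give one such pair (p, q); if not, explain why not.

There are no such integers.

gcd(1391, 1677) = 13, so every integer of the form 1391p + 1677q is a multiple of 13.
But 4552 is not a multiple of 13 (it leaves remainder 2).
Hence no integers p, q satisfy the equation.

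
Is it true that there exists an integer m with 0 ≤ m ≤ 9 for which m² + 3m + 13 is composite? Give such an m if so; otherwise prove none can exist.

At m = 9: 9² + 3·9 + 13 = 121 = 11·11, which is composite.

m = 9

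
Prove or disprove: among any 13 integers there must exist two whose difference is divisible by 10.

There are exactly 10 possible remainders on division by 10.
Placing 13 integers into 10 classes, some class receives at least two — say a and b.
Then a ≡ b (mod 10), i.e. 10 ∣ (a − b).

True.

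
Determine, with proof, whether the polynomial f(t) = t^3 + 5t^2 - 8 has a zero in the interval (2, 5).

f(2) = 20 and f(5) = 242, both positive, so a sign-change argument is unavailable; we show f keeps this sign on the whole interval.
Substitute t = 2 + u, where 0 < u < 3 on the interval. Expanding, f(2 + u) = u^3 + 11u^2 + 32u + 20.
The nonzero coefficients here are all positive, so for u > 0 every term is positive (or zero), and the constant term 20 is strictly positive.
Therefore f(t) > 0 throughout (2, 5), and f has no zero there.

No.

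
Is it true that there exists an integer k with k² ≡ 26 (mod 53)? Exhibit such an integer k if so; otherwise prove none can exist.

No, no such integer exists.

53 is prime, so by Euler's criterion 26 is a square mod 53 iff 26^((53−1)/2) = 26^26 ≡ 1 (mod 53).
Squaring successively (mod 53): 26^2 = 676 ≡ 40; 26^4 ≡ 40² = 1600 ≡ 10; 26^8 ≡ 10² = 100 ≡ 47; 26^16 ≡ 47² = 2209 ≡ 36.
Since 26 = 16 + 8 + 2, 26^26 ≡ 36 · 47 · 40; multiplying out mod 53: 36·47 = 1692 ≡ 49, then 49·40 = 1960 ≡ 52. Thus 26^26 ≡ 52 ≡ −1 (mod 53).
By Euler's criterion 26 is a quadratic non-residue mod 53: no k satisfies k² ≡ 26 (mod 53).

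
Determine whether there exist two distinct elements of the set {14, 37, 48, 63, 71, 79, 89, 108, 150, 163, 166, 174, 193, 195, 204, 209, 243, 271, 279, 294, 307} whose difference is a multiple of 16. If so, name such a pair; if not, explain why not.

Reduce each element mod 16: 14↦14, 37↦5, 48↦0, 63↦15, 71↦7, 79↦15, 89↦9, 108↦12, 150↦6, 163↦3, 166↦6, 174↦14, 193↦1, 195↦3, 204↦12, 209↦1, 243↦3, 271↦15, 279↦7, 294↦6, 307↦3. The residue 14 repeats (at 14 and 174), and 174 − 14 = 160 = 10·16.

14 and 174 are such a pair.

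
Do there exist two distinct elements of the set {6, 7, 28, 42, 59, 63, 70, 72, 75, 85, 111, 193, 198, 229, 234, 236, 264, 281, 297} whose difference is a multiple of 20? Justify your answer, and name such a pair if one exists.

No, no such pair exists.

Two integers differ by a multiple of 20 exactly when they have the same residue mod 20. The residues are 6↦6, 7↦7, 28↦8, 42↦2, 59↦19, 63↦3, 70↦10, 72↦12, 75↦15, 85↦5, 111↦11, 193↦13, 198↦18, 229↦9, 234↦14, 236↦16, 264↦4, 281↦1, 297↦17.
No residue repeats among the 19 elements, so no pair has difference ≡ 0 (mod 20).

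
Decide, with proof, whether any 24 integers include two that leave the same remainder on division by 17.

Partition the integers by their residue mod 17; there are 17 classes.
With 24 integers and only 17 classes, the pigeonhole principle forces two of them, say a and b, into the same class.
So a and b have equal remainders mod 17, which is exactly what was to be shown.

Yes, this is always true.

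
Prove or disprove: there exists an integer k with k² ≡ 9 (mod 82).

Take k = 3. Then 3² = 9, and since 0 ≤ 9 < 82 this is already reduced: 3² ≡ 9 (mod 82).

k = 3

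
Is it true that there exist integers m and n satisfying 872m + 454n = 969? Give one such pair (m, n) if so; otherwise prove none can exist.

There are no such integers.

Any value of 872m + 454n is a multiple of gcd(872, 454) = 2.
However 969 leaves remainder 1 on division by 2.
Therefore 872m + 454n = 969 has no solution in integers.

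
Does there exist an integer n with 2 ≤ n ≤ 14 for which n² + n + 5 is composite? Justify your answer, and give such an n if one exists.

n = 14

At n = 14: 14² + 14 + 5 = 215 = 5·43, which is composite.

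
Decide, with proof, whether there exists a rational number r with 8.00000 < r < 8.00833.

r = 969/121

Scale by 121: the interval becomes (968.00000, 969.00793), which contains the integer 969.
Dividing back, 8.00000 < 969/121 < 8.00833, and 969/121 is rational.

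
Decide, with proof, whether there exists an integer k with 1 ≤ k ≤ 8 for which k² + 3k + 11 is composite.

k = 2

At k = 2: 2² + 3·2 + 11 = 21 = 3·7, which is composite.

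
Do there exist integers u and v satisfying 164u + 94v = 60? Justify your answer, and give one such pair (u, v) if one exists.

gcd(164, 94) = 2, and 2 divides 60, so integer solutions exist.
Dividing through by 2 reduces the equation to 82u + 47v = 30.
Euclidean algorithm: 82 = 1·47 + 35, 47 = 1·35 + 12, 35 = 2·12 + 11, 12 = 1·11 + 1, 11 = 11·1 + 0.
Working back up the chain: 1 = 12 − 1·11 = 12 − (35 − 2·12) = −35 + 3·12 = −35 + 3·(47 − 1·35) = 3·47 − 4·35 = 3·47 − 4·(82 − 1·47) = −4·82 + 7·47. So 82·(-4) + 47·7 = 1.
Scaling by 30 gives the particular solution (u, v) = (-120, 210).
The general solution is u = -120 + 47k, v = 210 − 82k; taking k = 3 gives the smaller pair u = 21, v = -36.
Check: 164·21 + 94·(-36) = 3444 − 3384 = 60. ✓

u = 21, v = -36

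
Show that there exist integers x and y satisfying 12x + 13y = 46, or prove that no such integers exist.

x = 6, y = -2

Since gcd(12, 13) = 1, every integer is an integer combination of 12 and 13.
Euclidean algorithm: 13 = 1·12 + 1, 12 = 12·1 + 0.
Back-substituting, 1 = 13 − 1·12; that is, 12·(-1) + 13·1 = 1.
Scaling by 46 gives the particular solution (x, y) = (-46, 46).
Shifting by a multiple of (13, −12) keeps it a solution: x = -46 + 4·13 = 6, y = 46 − 4·12 = -2.
Check: 12·6 + 13·(-2) = 72 − 26 = 46. ✓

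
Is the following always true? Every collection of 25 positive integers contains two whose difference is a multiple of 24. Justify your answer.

Yes, this is always true.

There are exactly 24 possible remainders on division by 24.
Since 25 > 24, two of the 25 integers must share a residue class by the pigeonhole principle; call them a and b.
Their difference a − b is then a multiple of 24.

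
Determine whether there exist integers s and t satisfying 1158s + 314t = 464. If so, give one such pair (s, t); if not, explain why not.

gcd(1158, 314) = 2, and 2 divides 464, so integer solutions exist.
Dividing through by 2 reduces the equation to 579s + 157t = 232.
Run the Euclidean algorithm on 579 and 157: 579 = 3·157 + 108, 157 = 1·108 + 49, 108 = 2·49 + 10, 49 = 4·10 + 9, 10 = 1·9 + 1, 9 = 9·1 + 0.
Unwinding: 1 = 10 − 1·9 = 10 − (49 − 4·10) = −49 + 5·10 = −49 + 5·(108 − 2·49) = 5·108 − 11·49 = 5·108 − 11·(157 − 1·108) = −11·157 + 16·108 = −11·157 + 16·(579 − 3·157) = 16·579 − 59·157, i.e. 579·16 + 157·(-59) = 1.
Multiplying through by 232: s = 16·232 = 3712, t = (-59)·232 = -13688 is a solution.
Subtracting 23·157 from s and adding 23·579 to t gives the tidier solution (101, -371).
Check: 1158·101 + 314·(-371) = 116958 − 116494 = 464. ✓

s = 101, t = -371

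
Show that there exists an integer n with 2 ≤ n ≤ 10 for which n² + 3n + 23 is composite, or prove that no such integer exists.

At n = 10: 10² + 3·10 + 23 = 153 = 3·51, which is composite.

n = 10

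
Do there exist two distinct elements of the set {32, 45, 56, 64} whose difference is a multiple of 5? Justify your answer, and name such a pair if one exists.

Two integers differ by a multiple of 5 exactly when they have the same residue mod 5. The residues are 32↦2, 45↦0, 56↦1, 64↦4.
All 4 residues are distinct, so no two elements differ by a multiple of 5.

No, no such pair exists.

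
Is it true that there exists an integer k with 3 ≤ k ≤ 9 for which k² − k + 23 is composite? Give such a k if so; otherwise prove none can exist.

k = 7

At k = 7: 7² − 7 + 23 = 65 = 5·13, which is composite.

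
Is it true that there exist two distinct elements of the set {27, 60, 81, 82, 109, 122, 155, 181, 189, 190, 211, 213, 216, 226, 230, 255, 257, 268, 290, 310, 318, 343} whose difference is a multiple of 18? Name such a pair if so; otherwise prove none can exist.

27 and 81 are such a pair.

27 mod 18 = 9 and 81 mod 18 = 9, so 81 − 27 = 54 = 3·18.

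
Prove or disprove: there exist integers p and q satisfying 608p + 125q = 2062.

p = 114, q = -538

Since gcd(608, 125) = 1, every integer is an integer combination of 608 and 125.
Run the Euclidean algorithm on 608 and 125: 608 = 4·125 + 108, 125 = 1·108 + 17, 108 = 6·17 + 6, 17 = 2·6 + 5, 6 = 1·5 + 1, 5 = 5·1 + 0.
Unwinding: 1 = 6 − 1·5 = 6 − (17 − 2·6) = −17 + 3·6 = −17 + 3·(108 − 6·17) = 3·108 − 19·17 = 3·108 − 19·(125 − 1·108) = −19·125 + 22·108 = −19·125 + 22·(608 − 4·125) = 22·608 − 107·125, i.e. 608·22 + 125·(-107) = 1.
Multiplying through by 2062: p = 22·2062 = 45364, q = (-107)·2062 = -220634 is a solution.
Subtracting 362·125 from p and adding 362·608 to q gives the tidier solution (114, -538).
Indeed 608·114 + 125·(-538) = 69312 − 67250 = 2062.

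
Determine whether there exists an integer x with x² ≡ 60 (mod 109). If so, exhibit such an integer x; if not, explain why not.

Take x = 13. Then 13² = 169 = 1·109 + 60, so 13² ≡ 60 (mod 109).

x = 13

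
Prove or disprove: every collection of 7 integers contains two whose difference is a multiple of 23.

Try 7 consecutive integers, 1, 2, …, 7. Their remainders mod 23 are 1, 2, 3, 4, 5, 6, 7 — pairwise different, as any 7 ≤ 23 consecutive integers have distinct residues.
No two share a residue, so no pair has difference divisible by 23; the claim fails for this set.

No, the set {1, 2, 3, 4, 5, 6, 7} is a counterexample.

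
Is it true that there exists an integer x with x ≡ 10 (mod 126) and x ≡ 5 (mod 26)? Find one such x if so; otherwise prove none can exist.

No such integer exists.

Reduce both congruences modulo 2, which divides 126 and 26: they say x ≡ 10 (mod 2) and x ≡ 5 (mod 2).
But 10 mod 2 = 0 while 5 mod 2 = 1, a contradiction.
So no integer satisfies both congruences.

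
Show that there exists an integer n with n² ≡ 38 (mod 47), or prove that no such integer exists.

There is no such integer.

47 is prime, so by Euler's criterion 38 is a square mod 47 iff 38^((47−1)/2) = 38^23 ≡ 1 (mod 47).
Squaring successively (mod 47): 38^2 = 1444 ≡ 34; 38^4 ≡ 34² = 1156 ≡ 28; 38^8 ≡ 28² = 784 ≡ 32; 38^16 ≡ 32² = 1024 ≡ 37.
Since 23 = 16 + 4 + 2 + 1, 38^23 ≡ 37 · 28 · 34 · 38; multiplying out mod 47: 37·28 = 1036 ≡ 2, then 2·34 = 68 ≡ 21, then 21·38 = 798 ≡ 46. Thus 38^23 ≡ 46 ≡ −1 (mod 47).
The value −1 means 38 is a non-residue modulo 47, so n² ≡ 38 (mod 47) is impossible.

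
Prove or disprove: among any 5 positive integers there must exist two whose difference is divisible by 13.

Consider the 5 integers 34, 35, …, 38. They lie in distinct residue classes modulo 13, since 5 ≤ 13.
Any two of them differ by at most 4 < 13 and by at least 1, so no difference is a multiple of 13.

No; for instance {34, 35, 36, 37, 38} is a counterexample.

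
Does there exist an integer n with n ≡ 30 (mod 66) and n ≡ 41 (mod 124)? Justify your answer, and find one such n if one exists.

Both moduli are multiples of 2 = gcd(66, 124), so any solution would satisfy n ≡ 30 and n ≡ 41 modulo 2 simultaneously.
However 30 ≡ 0 and 41 ≡ 1 (mod 2), and 0 ≠ 1.
So no integer satisfies both congruences.

No such integer exists.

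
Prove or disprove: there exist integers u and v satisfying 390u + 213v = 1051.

Both 390 and 213 are divisible by gcd(390, 213) = 3, hence so is any combination 390u + 213v.
But 1051 = 3·350 + 1, so 3 ∤ 1051.
So the equation is unsolvable over ℤ.

No such integers exist.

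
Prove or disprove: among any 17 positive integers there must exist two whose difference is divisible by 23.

Try 17 consecutive integers, 66, 67, …, 82. Their remainders mod 23 are 20, 21, 22, 0, 1, 2, 3, 4, 5, 6, 7, 8, 9, 10, 11, 12, 13 — pairwise different, as any 17 ≤ 23 consecutive integers have distinct residues.
Any two of them differ by at most 16 < 23 and by at least 1, so no difference is a multiple of 23.

No, the set {66, 67, 68, 69, 70, 71, 72, 73, 74, 75, 76, 77, 78, 79, 80, 81, 82} is a counterexample.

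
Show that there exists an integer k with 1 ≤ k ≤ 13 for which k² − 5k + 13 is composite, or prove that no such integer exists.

k = 10

At k = 10: 10² − 5·10 + 13 = 63 = 3·21, which is composite.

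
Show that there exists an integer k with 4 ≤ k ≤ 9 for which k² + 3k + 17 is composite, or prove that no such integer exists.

k = 8

At k = 8: 8² + 3·8 + 17 = 105 = 3·35, which is composite.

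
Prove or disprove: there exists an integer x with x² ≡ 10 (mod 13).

Take x = 6. Then 6² = 36 = 2·13 + 10, so 6² ≡ 10 (mod 13).

x = 6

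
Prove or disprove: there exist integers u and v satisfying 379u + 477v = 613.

u = 388, v = -307

379 and 477 are coprime, so 379u + 477v ranges over all of ℤ.
Run the Euclidean algorithm on 477 and 379: 477 = 1·379 + 98, 379 = 3·98 + 85, 98 = 1·85 + 13, 85 = 6·13 + 7, 13 = 1·7 + 6, 7 = 1·6 + 1, 6 = 6·1 + 0.
Back-substituting, 1 = 7 − 1·6 = 7 − (13 − 1·7) = −13 + 2·7 = −13 + 2·(85 − 6·13) = 2·85 − 13·13 = 2·85 − 13·(98 − 1·85) = −13·98 + 15·85 = −13·98 + 15·(379 − 3·98) = 15·379 − 58·98 = 15·379 − 58·(477 − 1·379) = −58·477 + 73·379; that is, 379·73 + 477·(-58) = 1.
Multiplying through by 613: u = 73·613 = 44749, v = (-58)·613 = -35554 is a solution.
Shifting by a multiple of (477, −379) keeps it a solution: u = 44749 − 93·477 = 388, v = -35554 + 93·379 = -307.
Indeed 379·388 + 477·(-307) = 147052 − 146439 = 613.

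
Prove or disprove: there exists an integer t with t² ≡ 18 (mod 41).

Take t = 10. Then 10² = 100 = 2·41 + 18, so 10² ≡ 18 (mod 41).

t = 10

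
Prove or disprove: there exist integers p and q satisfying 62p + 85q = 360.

p = 25, q = -14

Since gcd(62, 85) = 1, every integer is an integer combination of 62 and 85.
Run the Euclidean algorithm on 85 and 62: 85 = 1·62 + 23, 62 = 2·23 + 16, 23 = 1·16 + 7, 16 = 2·7 + 2, 7 = 3·2 + 1, 2 = 2·1 + 0.
Working back up the chain: 1 = 7 − 3·2 = 7 − 3·(16 − 2·7) = −3·16 + 7·7 = −3·16 + 7·(23 − 1·16) = 7·23 − 10·16 = 7·23 − 10·(62 − 2·23) = −10·62 + 27·23 = −10·62 + 27·(85 − 1·62) = 27·85 − 37·62. So 62·(-37) + 85·27 = 1.
Multiplying through by 360: p = (-37)·360 = -13320, q = 27·360 = 9720 is a solution.
Adding 157·85 to p and subtracting 157·62 from q gives the tidier solution (25, -14).
Check: 62·25 + 85·(-14) = 1550 − 1190 = 360. ✓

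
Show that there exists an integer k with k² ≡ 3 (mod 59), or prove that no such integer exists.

k = 48 works: 48² = 2304, and 2304 − 3 = 2301 = 39·59.

k = 48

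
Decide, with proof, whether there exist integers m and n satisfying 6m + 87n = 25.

No such integers exist.

Both 6 and 87 are divisible by gcd(6, 87) = 3, hence so is any combination 6m + 87n.
But 25 is not a multiple of 3 (it leaves remainder 1).
Therefore 6m + 87n = 25 has no solution in integers.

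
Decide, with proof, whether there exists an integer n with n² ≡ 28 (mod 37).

n = 18

Take n = 18. Then 18² = 324 = 8·37 + 28, so 18² ≡ 28 (mod 37).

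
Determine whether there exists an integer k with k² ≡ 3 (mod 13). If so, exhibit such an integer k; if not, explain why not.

k = 4 works: 4² = 16, and 16 − 3 = 13 = 1·13.

k = 4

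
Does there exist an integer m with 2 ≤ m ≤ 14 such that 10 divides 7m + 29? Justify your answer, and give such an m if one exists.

At m = 2 the value 43 is not a multiple of 10. m = 3 works, since 7·3 + 29 = 50 = 5·10.

m = 3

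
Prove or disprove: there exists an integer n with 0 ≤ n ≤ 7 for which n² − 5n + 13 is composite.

At n = 4: 4² − 5·4 + 13 = 9 = 3·3, which is composite.

n = 4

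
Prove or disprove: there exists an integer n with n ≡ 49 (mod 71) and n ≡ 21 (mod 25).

n = 546

Since 71 and 25 share no common factor, CRT says the pair of congruences has a solution (unique mod 1775).
Write n = 49 + 71t and require 49 + 71t ≡ 21 (mod 25), i.e. 71t ≡ 22 (mod 25).
71 ≡ 21 (mod 25), so this reads 21t ≡ 22 (mod 25). Since 21·6 = 126 = 5·25 + 1, the inverse of 21 mod 25 is 6.
Multiplying by 6: t ≡ 6·22 = 132 ≡ 7 (mod 25).
With t = 7: n = 49 + 71·7 = 546.
Check: 546 mod 71 = 49, 546 mod 25 = 21. ✓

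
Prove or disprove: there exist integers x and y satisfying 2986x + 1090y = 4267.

Both 2986 and 1090 are divisible by gcd(2986, 1090) = 2, hence so is any combination 2986x + 1090y.
However 4267 leaves remainder 1 on division by 2.
Hence no integers x, y satisfy the equation.

No such integers exist.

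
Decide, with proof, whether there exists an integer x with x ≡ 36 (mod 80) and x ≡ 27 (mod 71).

x = 5636

gcd(80, 71) = 1, so the Chinese Remainder Theorem guarantees exactly one residue class mod 5680 satisfying both.
Any solution of the first congruence is x = 36 + 80t; substituting into the second, 80t ≡ 27 − 36 ≡ 62 (mod 71).
80 ≡ 9 (mod 71), so this reads 9t ≡ 62 (mod 71). Note 9·8 = 72 ≡ 1 (mod 71) (as 72 − 1 = 1·71), so 9⁻¹ ≡ 8.
Multiplying by 8: t ≡ 8·62 = 496 ≡ 70 (mod 71).
Taking t = 70 gives x = 36 + 80·70 = 5636.
Indeed 5636 ≡ 36 (mod 80) and 5636 ≡ 27 (mod 71).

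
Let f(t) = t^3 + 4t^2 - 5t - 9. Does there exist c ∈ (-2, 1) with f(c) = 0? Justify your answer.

Yes, f has a root in the interval.

f(-2) = 9 and f(1) = -9, which have opposite signs.
Since f is a polynomial it is continuous on [-2, 1].
The Intermediate Value Theorem then guarantees some c ∈ (-2, 1) with f(c) = 0.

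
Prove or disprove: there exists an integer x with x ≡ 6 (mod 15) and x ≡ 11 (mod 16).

x = 171

Since 15 and 16 share no common factor, CRT says the pair of congruences has a solution (unique mod 240).
Write x = 6 + 15t and require 6 + 15t ≡ 11 (mod 16), i.e. 15t ≡ 5 (mod 16).
To invert 15 modulo 16: 16 = 1·15 + 1, 15 = 15·1 + 0, and unwinding, 1 = 16 − 1·15. Thus 15⁻¹ ≡ -1 ≡ 15 (mod 16).
Multiplying by 15: t ≡ 15·5 = 75 ≡ 11 (mod 16).
With t = 11: x = 6 + 15·11 = 171.
Check: 171 mod 15 = 6, 171 mod 16 = 11. ✓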